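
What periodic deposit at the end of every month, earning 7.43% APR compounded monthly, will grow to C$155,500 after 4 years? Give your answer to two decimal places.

C$2,791.94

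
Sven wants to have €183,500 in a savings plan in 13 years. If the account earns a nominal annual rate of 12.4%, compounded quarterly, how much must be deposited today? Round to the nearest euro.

Periodic rate i = 0.124/4 = 0.031; n = 13 × 4 = 52 periods.
PV = 183,500 / (1 + 0.031)^52 = 183,500 / 4.891596 = 37,513.3176

€37,513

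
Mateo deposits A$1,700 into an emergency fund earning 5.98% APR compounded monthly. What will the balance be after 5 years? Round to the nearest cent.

A$2,290.76

i = 0.0598/12 = 0.00498333 per month; n = 5·12 = 60.
FV = 1,700 × (1 + 0.00498333)^60 = 2,290.7647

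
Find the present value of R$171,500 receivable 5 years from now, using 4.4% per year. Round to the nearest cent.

Discount factor = (1+0.044)^(−5) = 0.806302; PV = 171,500 × 0.806302 = 138,280.7196

R$138,280.72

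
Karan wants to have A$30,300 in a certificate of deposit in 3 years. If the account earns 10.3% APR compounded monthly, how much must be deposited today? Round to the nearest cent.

A$22,275.03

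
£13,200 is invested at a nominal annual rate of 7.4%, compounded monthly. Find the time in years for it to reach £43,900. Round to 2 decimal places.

16.29 years

Periodic rate i = 0.074/12 = 0.00616667.
n = ln(43900/13200) / ln(1+0.00616667) = ln(3.32576) / 0.006148 = 195.4701 months
= 195.4701/12 years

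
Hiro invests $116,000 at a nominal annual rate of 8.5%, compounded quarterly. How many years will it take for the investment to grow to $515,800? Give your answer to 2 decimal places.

Periodic rate i = 0.085/4 = 0.02125.
(1+i)^n = 515800/116000 = 4.44655, so n = ln 4.44655 / ln 1.02125 = 70.9613 quarters
= 70.9613/4 years

17.74 years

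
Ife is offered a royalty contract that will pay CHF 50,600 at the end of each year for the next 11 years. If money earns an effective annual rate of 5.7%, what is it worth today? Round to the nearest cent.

CHF 405,270.98

Annuity factor a(11|0.057) = 8.009308; PV = 50600 × 8.009308 = 405,270.9756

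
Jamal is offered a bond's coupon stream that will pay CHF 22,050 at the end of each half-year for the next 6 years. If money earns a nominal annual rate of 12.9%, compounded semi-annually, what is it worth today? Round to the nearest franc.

CHF 180,387

With 2 periods per year: i = 0.0645, n = 12.
Annuity factor a(12|0.0645) = 8.180821; PV = 22050 × 8.180821 = 180,387.1023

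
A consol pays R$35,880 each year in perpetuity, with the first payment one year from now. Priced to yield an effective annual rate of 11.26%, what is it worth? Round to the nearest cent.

PV = C/r = 35880/0.1126 = 318,650.0888

R$318,650.09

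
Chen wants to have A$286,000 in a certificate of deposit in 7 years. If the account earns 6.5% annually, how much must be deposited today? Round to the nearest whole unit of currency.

A$184,043

PV = 286,000 / (1 + 0.065)^7 = 286,000 / 1.553987 = 184,042.7774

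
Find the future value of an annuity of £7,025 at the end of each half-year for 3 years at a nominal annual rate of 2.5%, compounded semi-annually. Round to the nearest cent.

i = 0.025/2 = 0.0125 per half-year; n = 3·2 = 6.
FV = PMT · [(1+i)^n − 1] / i = 7025 · 6.190654 = 43,489.3475

£43,489.35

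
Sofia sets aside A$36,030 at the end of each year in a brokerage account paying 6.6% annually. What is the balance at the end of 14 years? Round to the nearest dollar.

FV = 36030 × [(1+0.066)^14 − 1] / 0.066 = 36030 × 21.921416 = 789,828.6353

A$789,829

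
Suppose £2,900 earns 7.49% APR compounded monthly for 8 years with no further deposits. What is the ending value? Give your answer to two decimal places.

£5,270.10

With 12 periods per year: i = 0.00624167, n = 96.
FV = PV·(1+i)^n = 2,900 × 1.817274 = 5,270.0955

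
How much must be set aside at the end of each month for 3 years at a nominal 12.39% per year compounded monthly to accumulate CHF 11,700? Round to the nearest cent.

i = 0.1239/12 = 0.010325 per month; n = 3·12 = 36.
FV-annuity factor = 43.335275; PMT = 11700 / 43.335275 = 269.9879

CHF 269.99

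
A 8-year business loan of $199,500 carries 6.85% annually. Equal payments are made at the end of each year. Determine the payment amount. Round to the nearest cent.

Annuity-PV factor = 6.006165; PMT = 199500 / 6.006165 = 33,215.8692

$33,215.87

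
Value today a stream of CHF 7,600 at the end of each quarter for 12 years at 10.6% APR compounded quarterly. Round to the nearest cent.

Periodic rate i = 0.106/4 = 0.0265; n = 12 × 4 = 48 periods.
Annuity factor a(48|0.0265) = 26.982980; PV = 7600 × 26.982980 = 205,070.6497

CHF 205,070.65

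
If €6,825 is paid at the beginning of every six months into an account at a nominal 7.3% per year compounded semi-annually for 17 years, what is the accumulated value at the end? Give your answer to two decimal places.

€461,934.50

With 2 periods per year: i = 0.0365, n = 34.
Accumulation factor s(34|0.0365) × (1+i) = 67.682710; FV = 6825 × 67.682710 = 461,934.4966
(Beginning-of-period payments → annuity-due factor ×(1+i).)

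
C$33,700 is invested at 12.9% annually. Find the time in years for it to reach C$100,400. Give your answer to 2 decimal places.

9.00 years

n = ln(100400/33700) / ln(1+0.129) = ln(2.97923) / 0.121332 = 8.9973 years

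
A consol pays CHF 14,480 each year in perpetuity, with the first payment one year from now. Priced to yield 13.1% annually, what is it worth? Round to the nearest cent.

CHF 110,534.35

PV = PMT / i = 14480 / 0.131 = 110,534.3511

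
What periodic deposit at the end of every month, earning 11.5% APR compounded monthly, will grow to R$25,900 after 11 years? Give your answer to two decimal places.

With 12 periods per year: i = 0.00958333, n = 132.
PMT = 25900 / ( [(1+0.00958333)^132 − 1] / 0.00958333 ) = 25900 / 263.146100 = 98.4244

R$98.42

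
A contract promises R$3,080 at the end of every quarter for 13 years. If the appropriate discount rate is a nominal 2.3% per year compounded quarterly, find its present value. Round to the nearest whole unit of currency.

With 4 periods per year: i = 0.00575, n = 52.
PV = 3080 × [1 − (1+0.00575)^(−52)] / 0.00575 = 3080 × 44.835702 = 138,093.9633

R$138,094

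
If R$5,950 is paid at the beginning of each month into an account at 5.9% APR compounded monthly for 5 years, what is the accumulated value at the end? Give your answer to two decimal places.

With 12 periods per year: i = 0.00491667, n = 60.
FV = 5950 × [(1+0.00491667)^60 − 1] / 0.00491667 × (1+i) = 5950 × 69.933175 = 416,102.3911
(Beginning-of-period payments → annuity-due factor ×(1+i).)

R$416,102.39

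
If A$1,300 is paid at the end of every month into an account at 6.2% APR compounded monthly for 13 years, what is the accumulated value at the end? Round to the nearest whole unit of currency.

i = 0.062/12 = 0.00516667 per month; n = 13·12 = 156.
FV = 1300 × [(1+0.00516667)^156 − 1] / 0.00516667 = 1300 × 238.895476 = 310,564.1186

A$310,564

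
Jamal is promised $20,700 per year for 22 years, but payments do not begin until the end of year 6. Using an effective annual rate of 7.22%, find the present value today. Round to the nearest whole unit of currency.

Value one period before first payment (t=5): 20700 × [1 − (1+0.0722)^(−22)] / 0.0722 = 20700 × 10.862315 = 224,849.9295
PV₀ = 224,849.9295 / (1+0.0722)^5 = 224,849.9295 / 1.417030 = 158,676.9124

$158,677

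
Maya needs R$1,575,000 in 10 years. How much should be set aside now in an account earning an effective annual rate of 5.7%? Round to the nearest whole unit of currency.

PV = 1,575,000 / (1 + 0.057)^10 = 1,575,000 / 1.740804 = 904,754.3608

R$904,754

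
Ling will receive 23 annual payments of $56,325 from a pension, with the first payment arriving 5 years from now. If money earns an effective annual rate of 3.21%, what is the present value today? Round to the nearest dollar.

Value one period before first payment (t=4): 56325 × [1 − (1+0.0321)^(−23)] / 0.0321 = 56325 × 16.090252 = 906,283.4208
PV₀ = 906,283.4208 / (1+0.0321)^4 = 906,283.4208 / 1.134716 = 798,687.5654

$798,688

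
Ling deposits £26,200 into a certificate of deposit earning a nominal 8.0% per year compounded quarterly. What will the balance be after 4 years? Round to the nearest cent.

£35,966.99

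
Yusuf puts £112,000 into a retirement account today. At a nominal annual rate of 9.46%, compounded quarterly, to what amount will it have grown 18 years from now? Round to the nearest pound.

Periodic rate i = 0.0946/4 = 0.02365; n = 18 × 4 = 72 periods.
FV = PV·(1+i)^n = 112,000 × 5.381549 = 602,733.5385

£602,734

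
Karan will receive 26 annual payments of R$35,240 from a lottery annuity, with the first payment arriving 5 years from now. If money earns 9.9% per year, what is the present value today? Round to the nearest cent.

R$223,047.50

Value one period before first payment (t=4): 35240 × [1 − (1+0.099)^(−26)] / 0.099 = 35240 × 9.233200 = 325,377.9609
PV₀ = 325,377.9609 / (1+0.099)^4 = 325,377.9609 / 1.458783 = 223,047.5018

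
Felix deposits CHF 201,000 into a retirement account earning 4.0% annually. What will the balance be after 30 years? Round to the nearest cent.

CHF 651,922.90

201,000 × (1+0.04)^30 = 201,000 × 3.243398 = 651,922.8995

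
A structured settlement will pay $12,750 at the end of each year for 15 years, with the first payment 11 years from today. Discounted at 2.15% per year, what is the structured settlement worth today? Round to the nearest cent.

$130,961.42

PV at t=10 (ordinary 15-year annuity): 12750 × a(15|0.0215) = 12750 × 12.706236 = 162,004.5085
PV₀ = 162,004.5085 / (1+0.0215)^10 = 162,004.5085 / 1.237040 = 130,961.4248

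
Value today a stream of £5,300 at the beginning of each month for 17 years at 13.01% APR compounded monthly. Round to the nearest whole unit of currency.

i = 0.1301/12 = 0.0108417 per month; n = 17·12 = 204.
Annuity factor a(204|0.0108417) × (1+i) = 82.903715; PV = 5300 × 82.903715 = 439,389.6900
(annuity-due: payments at period start, so ×(1+i).)

£439,390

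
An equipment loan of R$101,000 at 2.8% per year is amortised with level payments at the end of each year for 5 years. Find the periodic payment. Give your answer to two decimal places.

Annuity-PV factor = 4.605977; PMT = 101000 / 4.605977 = 21,928.0280

R$21,928.03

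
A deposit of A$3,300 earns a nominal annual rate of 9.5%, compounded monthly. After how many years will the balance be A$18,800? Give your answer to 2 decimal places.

18.39 years

Periodic rate i = 0.095/12 = 0.00791667.
n = ln(18800/3300) / ln(1+0.00791667) = ln(5.69697) / 0.007885 = 220.6500 months
= 220.6500/12 years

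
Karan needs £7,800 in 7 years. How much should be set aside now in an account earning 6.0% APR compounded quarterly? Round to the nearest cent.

With 4 periods per year: i = 0.015, n = 28.
PV = FV·(1+i)^(−n) = 7,800 × 0.659099 = 5,140.9741

£5,140.97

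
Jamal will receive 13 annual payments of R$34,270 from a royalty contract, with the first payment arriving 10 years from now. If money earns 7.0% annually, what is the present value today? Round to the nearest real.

R$155,792

PV at t=9 (ordinary 13-year annuity): 34270 × a(13|0.07) = 34270 × 8.357651 = 286,416.6910
Discount back 9 years: 286,416.6910 × (1+0.07)^(−9) = 286,416.6910 × 0.543934 = 155,791.7027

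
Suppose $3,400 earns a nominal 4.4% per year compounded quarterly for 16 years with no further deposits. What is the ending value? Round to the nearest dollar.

With 4 periods per year: i = 0.011, n = 64.
3,400 × (1+0.011)^64 = 3,400 × 2.014067 = 6,847.8285

$6,848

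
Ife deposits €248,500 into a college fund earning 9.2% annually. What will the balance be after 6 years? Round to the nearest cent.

FV = 248,500 × (1 + 0.092)^6 = 421,368.6524

€421,368.65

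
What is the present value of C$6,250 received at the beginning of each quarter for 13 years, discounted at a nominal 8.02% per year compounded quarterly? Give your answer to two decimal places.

C$204,712.10

With 4 periods per year: i = 0.02005, n = 52.
PV = PMT · [1 − (1+i)^(−n)] / i × (1+i) = 6250 · 32.753936 = 204,712.1030
Payments are at the start of each period, so multiply by (1+i).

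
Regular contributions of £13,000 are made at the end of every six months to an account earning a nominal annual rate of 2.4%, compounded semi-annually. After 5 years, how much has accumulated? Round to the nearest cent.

£137,249.43

With 2 periods per year: i = 0.012, n = 10.
FV = 13000 × [(1+0.012)^10 − 1] / 0.012 = 13000 × 10.557648 = 137,249.4261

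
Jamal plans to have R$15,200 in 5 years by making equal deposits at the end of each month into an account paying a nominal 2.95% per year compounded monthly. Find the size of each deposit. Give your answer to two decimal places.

Periodic rate i = 0.0295/12 = 0.00245833; n = 5 × 12 = 60 periods.
PMT = 15200 / ( [(1+0.00245833)^60 − 1] / 0.00245833 ) = 15200 / 64.565504 = 235.4198

R$235.42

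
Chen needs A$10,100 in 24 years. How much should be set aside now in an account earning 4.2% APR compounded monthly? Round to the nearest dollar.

A$3,692

With 12 periods per year: i = 0.0035, n = 288.
PV = 10,100 / (1 + 0.0035)^288 = 10,100 / 2.735297 = 3,692.4689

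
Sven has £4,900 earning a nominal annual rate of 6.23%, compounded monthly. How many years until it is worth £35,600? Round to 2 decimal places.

Periodic rate i = 0.0623/12 = 0.00519167.
n = ln(35600/4900) / ln(1+0.00519167) = ln(7.26531) / 0.005178 = 382.9702 months
= 382.9702/12 years

31.91 years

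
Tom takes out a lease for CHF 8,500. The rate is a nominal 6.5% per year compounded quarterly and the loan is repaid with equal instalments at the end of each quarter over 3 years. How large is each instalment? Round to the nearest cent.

With 4 periods per year: i = 0.01625, n = 12.
Annuity-PV factor = 10.823053; PMT = 8500 / 10.823053 = 785.3607

CHF 785.36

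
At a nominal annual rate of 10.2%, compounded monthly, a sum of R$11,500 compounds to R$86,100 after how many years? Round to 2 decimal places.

19.82 years

Periodic rate i = 0.102/12 = 0.0085.
(1+i)^n = 86100/11500 = 7.48696, so n = ln 7.48696 / ln 1.0085 = 237.8478 months
= 237.8478/12 years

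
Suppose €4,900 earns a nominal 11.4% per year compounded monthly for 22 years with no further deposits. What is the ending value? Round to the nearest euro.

€59,466

Periodic rate i = 0.114/12 = 0.0095; n = 22 × 12 = 264 periods.
FV = 4,900 × (1 + 0.0095)^264 = 59,465.5481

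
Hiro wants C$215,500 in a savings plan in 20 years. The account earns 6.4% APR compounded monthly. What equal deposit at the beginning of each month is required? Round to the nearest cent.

C$442.36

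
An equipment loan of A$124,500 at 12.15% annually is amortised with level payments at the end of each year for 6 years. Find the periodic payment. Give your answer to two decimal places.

Annuity-PV factor = 4.094000; PMT = 124500 / 4.094000 = 30,410.3562

A$30,410.36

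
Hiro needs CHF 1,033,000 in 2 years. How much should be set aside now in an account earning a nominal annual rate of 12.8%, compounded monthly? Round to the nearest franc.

With 12 periods per year: i = 0.0106667, n = 24.
PV = 1,033,000 / (1 + 0.0106667)^24 = 1,033,000 / 1.290003 = 800,773.5279

CHF 800,774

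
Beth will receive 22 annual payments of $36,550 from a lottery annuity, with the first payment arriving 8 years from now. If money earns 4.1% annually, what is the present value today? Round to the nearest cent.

$394,904.69

PV at t=7 (ordinary 22-year annuity): 36550 × a(22|0.041) = 36550 × 14.313967 = 523,175.4935
PV₀ = 523,175.4935 / (1+0.041)^7 = 523,175.4935 / 1.324815 = 394,904.6850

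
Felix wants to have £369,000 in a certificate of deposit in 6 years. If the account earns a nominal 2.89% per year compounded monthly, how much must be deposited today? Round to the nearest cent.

£310,320.34

With 12 periods per year: i = 0.00240833, n = 72.
PV = 369,000 / (1 + 0.00240833)^72 = 369,000 / 1.189094 = 310,320.3379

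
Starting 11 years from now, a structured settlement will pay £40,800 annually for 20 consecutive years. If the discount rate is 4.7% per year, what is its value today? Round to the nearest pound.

PV at t=10 (ordinary 20-year annuity): 40800 × a(20|0.047) = 40800 × 12.785407 = 521,644.5945
PV₀ = 521,644.5945 / (1+0.047)^10 = 521,644.5945 / 1.582949 = 329,539.8158

£329,540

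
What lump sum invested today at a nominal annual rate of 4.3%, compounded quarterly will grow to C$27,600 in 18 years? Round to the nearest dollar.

i = 0.043/4 = 0.01075 per quarter; n = 18·4 = 72.
PV = FV·(1+i)^(−n) = 27,600 × 0.463074 = 12,780.8307

C$12,781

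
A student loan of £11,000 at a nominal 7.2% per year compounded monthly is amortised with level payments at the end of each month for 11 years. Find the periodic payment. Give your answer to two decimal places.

i = 0.072/12 = 0.006 per month; n = 11·12 = 132.
Annuity-PV factor = 90.998137; PMT = 11000 / 90.998137 = 120.8816

£120.88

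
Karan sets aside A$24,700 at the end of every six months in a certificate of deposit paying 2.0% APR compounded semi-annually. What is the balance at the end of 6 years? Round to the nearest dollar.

Periodic rate i = 0.02/2 = 0.01; n = 6 × 2 = 12 periods.
Accumulation factor s(12|0.01) = 12.682503; FV = 24700 × 12.682503 = 313,257.8244

A$313,258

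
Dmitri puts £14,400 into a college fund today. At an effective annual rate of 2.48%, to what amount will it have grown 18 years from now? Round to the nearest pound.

£22,380

FV = 14,400 × (1 + 0.0248)^18 = 22,380.3355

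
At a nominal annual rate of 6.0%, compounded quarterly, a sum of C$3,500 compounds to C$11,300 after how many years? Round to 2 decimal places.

19.68 years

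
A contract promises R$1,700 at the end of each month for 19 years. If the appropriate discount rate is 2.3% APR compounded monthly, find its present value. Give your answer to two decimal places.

Periodic rate i = 0.023/12 = 0.00191667; n = 19 × 12 = 228 periods.
PV = 1700 × [1 − (1+0.00191667)^(−228)] / 0.00191667 = 1700 × 184.569563 = 313,768.2577

R$313,768.26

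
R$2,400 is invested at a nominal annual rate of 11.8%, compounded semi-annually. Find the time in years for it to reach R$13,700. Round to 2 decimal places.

15.19 years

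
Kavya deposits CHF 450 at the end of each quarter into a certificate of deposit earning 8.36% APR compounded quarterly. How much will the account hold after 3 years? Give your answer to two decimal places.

CHF 6,066.08

With 4 periods per year: i = 0.0209, n = 12.
FV = PMT · [(1+i)^n − 1] / i = 450 · 13.480172 = 6,066.0774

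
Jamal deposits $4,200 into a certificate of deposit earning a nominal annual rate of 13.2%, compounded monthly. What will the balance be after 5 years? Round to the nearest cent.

With 12 periods per year: i = 0.011, n = 60.
4,200 × (1+0.011)^60 = 4,200 × 1.927833 = 8,096.8972

$8,096.90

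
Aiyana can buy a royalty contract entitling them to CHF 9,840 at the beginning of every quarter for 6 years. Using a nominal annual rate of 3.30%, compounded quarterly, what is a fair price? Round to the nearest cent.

CHF 215,215.65

i = 0.033/4 = 0.00825 per quarter; n = 6·4 = 24.
PV = 9840 × [1 − (1+0.00825)^(−24)] / 0.00825 × (1+i) = 9840 × 21.871509 = 215,215.6501
(Beginning-of-period payments → annuity-due factor ×(1+i).)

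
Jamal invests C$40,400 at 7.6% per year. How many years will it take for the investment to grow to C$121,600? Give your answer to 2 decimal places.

(1+i)^n = 121600/40400 = 3.00990, so n = ln 3.00990 / ln 1.076 = 15.0430 years

15.04 years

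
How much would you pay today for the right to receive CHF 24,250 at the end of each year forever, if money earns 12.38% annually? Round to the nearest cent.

PV = PMT / i = 24250 / 0.1238 = 195,880.4523

CHF 195,880.45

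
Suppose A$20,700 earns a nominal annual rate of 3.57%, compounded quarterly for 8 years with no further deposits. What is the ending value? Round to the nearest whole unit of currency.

i = 0.0357/4 = 0.008925 per quarter; n = 8·4 = 32.
FV = PV·(1+i)^n = 20,700 × 1.328875 = 27,507.7214

A$27,508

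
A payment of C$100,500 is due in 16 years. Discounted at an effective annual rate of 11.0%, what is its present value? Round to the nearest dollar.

C$18,923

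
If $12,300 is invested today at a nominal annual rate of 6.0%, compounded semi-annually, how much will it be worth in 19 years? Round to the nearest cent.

Periodic rate i = 0.06/2 = 0.03; n = 19 × 2 = 38 periods.
FV = 12,300 × (1 + 0.03)^38 = 37,819.8368

$37,819.84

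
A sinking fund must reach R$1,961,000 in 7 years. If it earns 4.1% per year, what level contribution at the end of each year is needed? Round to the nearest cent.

FV-annuity factor = 7.922307; PMT = 1.961e+06 / 7.922307 = 247,528.8957

R$247,528.90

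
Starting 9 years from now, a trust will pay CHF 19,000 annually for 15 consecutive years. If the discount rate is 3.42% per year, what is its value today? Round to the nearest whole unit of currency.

CHF 168,169

Value one period before first payment (t=8): 19000 × [1 − (1+0.0342)^(−15)] / 0.0342 = 19000 × 11.583214 = 220,081.0717
Discount back 8 years: 220,081.0717 × (1+0.0342)^(−8) = 220,081.0717 × 0.764124 = 168,169.1871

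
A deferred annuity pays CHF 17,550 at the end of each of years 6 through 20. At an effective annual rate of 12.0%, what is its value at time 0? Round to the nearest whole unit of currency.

CHF 67,825

Value one period before first payment (t=5): 17550 × [1 − (1+0.12)^(−15)] / 0.12 = 17550 × 6.810864 = 119,530.6718
PV₀ = 119,530.6718 / (1+0.12)^5 = 119,530.6718 / 1.762342 = 67,824.9133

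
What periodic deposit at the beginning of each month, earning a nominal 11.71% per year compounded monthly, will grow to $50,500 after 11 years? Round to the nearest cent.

i = 0.1171/12 = 0.00975833 per month; n = 11·12 = 132.
PMT = 50500 / ( [(1+0.00975833)^132 − 1] / 0.00975833 × (1+i) ) = 50500 / 269.382518 = 187.4658

$187.47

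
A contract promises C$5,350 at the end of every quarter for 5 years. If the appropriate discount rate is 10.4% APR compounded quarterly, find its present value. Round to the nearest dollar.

With 4 periods per year: i = 0.026, n = 20.
PV = PMT · [1 − (1+i)^(−n)] / i = 5350 · 15.442910 = 82,619.5704

C$82,620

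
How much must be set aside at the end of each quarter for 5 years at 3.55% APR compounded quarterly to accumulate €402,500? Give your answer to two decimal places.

With 4 periods per year: i = 0.008875, n = 20.
PMT = 402500 / ( [(1+0.008875)^20 − 1] / 0.008875 ) = 402500 / 21.779528 = 18,480.6576

€18,480.66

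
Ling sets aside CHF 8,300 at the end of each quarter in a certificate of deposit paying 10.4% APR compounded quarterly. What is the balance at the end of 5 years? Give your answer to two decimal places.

CHF 214,167.94

With 4 periods per year: i = 0.026, n = 20.
FV = PMT · [(1+i)^n − 1] / i = 8300 · 25.803366 = 214,167.9394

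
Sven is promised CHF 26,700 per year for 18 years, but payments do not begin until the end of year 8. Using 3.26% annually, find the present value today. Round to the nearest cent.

Value one period before first payment (t=7): 26700 × [1 − (1+0.0326)^(−18)] / 0.0326 = 26700 × 13.455993 = 359,275.0206
Discount back 7 years: 359,275.0206 × (1+0.0326)^(−7) = 359,275.0206 × 0.798868 = 287,013.4030

CHF 287,013.40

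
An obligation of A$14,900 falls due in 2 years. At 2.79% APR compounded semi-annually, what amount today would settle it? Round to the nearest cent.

Periodic rate i = 0.0279/2 = 0.01395; n = 2 × 2 = 4 periods.
PV = 14,900 / (1 + 0.01395)^4 = 14,900 / 1.056979 = 14,096.7861

A$14,096.79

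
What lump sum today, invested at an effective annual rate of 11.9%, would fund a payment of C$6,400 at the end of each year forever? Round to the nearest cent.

C$53,781.51

PV = PMT / i = 6400 / 0.119 = 53,781.5126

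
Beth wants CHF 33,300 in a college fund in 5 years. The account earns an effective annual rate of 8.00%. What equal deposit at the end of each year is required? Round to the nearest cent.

CHF 5,676.20

PMT = 33300 / ( [(1+0.08)^5 − 1] / 0.08 ) = 33300 / 5.866601 = 5,676.1999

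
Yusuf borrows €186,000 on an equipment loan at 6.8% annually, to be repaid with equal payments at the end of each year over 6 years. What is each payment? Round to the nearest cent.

€38,781.41

Annuity-PV factor = 4.796112; PMT = 186000 / 4.796112 = 38,781.4094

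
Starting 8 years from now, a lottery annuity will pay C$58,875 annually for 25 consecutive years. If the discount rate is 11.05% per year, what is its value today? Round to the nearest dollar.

C$237,203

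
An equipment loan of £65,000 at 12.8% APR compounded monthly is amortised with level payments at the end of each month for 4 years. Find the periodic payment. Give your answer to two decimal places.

i = 0.128/12 = 0.0106667 per month; n = 4·12 = 48.
PMT = 65000 / ( [1 − (1+0.0106667)^(−48)] / 0.0106667 ) = 65000 / 37.413476 = 1,737.3419

£1,737.34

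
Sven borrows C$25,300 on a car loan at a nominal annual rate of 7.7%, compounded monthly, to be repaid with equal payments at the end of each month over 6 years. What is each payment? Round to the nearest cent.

With 12 periods per year: i = 0.00641667, n = 72.
PMT = 25300 / ( [1 − (1+0.00641667)^(−72)] / 0.00641667 ) = 25300 / 57.513834 = 439.8942

C$439.89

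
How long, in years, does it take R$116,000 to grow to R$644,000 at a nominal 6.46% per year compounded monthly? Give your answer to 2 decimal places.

26.61 years

Periodic rate i = 0.0646/12 = 0.00538333.
n = ln(644000/116000) / ln(1+0.00538333) = ln(5.55172) / 0.005369 = 319.2665 months
= 319.2665/12 years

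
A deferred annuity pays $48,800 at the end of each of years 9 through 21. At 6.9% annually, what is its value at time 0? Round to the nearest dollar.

$240,518

Value one period before first payment (t=8): 48800 × [1 − (1+0.069)^(−13)] / 0.069 = 48800 × 8.405229 = 410,175.1679
Discount back 8 years: 410,175.1679 × (1+0.069)^(−8) = 410,175.1679 × 0.586379 = 240,518.0770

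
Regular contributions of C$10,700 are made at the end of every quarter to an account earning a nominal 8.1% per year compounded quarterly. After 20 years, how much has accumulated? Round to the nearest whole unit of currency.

C$2,098,768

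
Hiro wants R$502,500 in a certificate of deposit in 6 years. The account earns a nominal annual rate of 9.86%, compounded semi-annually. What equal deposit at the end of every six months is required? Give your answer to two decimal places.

i = 0.0986/2 = 0.0493 per half-year; n = 6·2 = 12.
PMT = 502500 / ( [(1+0.0493)^12 − 1] / 0.0493 ) = 502500 / 15.852780 = 31,697.9111

R$31,697.91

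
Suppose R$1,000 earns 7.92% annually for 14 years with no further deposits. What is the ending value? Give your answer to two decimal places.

R$2,906.88

1,000 × (1+0.0792)^14 = 1,000 × 2.906880 = 2,906.8801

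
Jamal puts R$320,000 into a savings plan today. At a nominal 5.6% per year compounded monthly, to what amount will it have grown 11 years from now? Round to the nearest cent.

R$591,633.95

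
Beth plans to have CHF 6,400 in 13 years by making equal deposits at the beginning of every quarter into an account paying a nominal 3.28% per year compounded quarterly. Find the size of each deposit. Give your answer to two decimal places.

CHF 98.39

i = 0.0328/4 = 0.0082 per quarter; n = 13·4 = 52.
FV-annuity factor × (1+i) = 65.050093; PMT = 6400 / 65.050093 = 98.3857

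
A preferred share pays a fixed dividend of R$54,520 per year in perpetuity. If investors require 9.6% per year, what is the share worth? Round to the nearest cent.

PV = C/r = 54520/0.096 = 567,916.6667

R$567,916.67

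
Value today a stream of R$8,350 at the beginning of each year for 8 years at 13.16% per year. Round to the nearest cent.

R$45,095.62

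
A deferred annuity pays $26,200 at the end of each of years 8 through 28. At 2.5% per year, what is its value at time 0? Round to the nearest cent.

$356,726.05

Value one period before first payment (t=7): 26200 × [1 − (1+0.025)^(−21)] / 0.025 = 26200 × 16.184549 = 424,035.1726
PV₀ = 424,035.1726 / (1+0.025)^7 = 424,035.1726 / 1.188686 = 356,726.0491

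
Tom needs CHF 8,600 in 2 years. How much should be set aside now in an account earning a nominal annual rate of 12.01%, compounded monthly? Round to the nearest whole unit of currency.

CHF 6,772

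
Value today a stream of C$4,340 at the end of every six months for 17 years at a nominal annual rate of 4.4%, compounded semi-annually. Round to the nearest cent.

Periodic rate i = 0.044/2 = 0.022; n = 17 × 2 = 34 periods.
Annuity factor a(34|0.022) = 23.765179; PV = 4340 × 23.765179 = 103,140.8778

C$103,140.88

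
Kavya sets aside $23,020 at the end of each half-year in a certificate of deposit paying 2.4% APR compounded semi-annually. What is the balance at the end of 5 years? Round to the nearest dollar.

$243,037

With 2 periods per year: i = 0.012, n = 10.
FV = PMT · [(1+i)^n − 1] / i = 23020 · 10.557648 = 243,037.0606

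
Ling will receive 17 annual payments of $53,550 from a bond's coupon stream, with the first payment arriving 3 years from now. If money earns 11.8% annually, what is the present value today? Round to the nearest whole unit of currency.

Value one period before first payment (t=2): 53550 × [1 − (1+0.118)^(−17)] / 0.118 = 53550 × 7.202224 = 385,679.1010
Discount back 2 years: 385,679.1010 × (1+0.118)^(−2) = 385,679.1010 × 0.800049 = 308,562.0414

$308,562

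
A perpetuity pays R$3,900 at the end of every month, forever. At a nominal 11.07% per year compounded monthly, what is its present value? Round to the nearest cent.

R$422,764.23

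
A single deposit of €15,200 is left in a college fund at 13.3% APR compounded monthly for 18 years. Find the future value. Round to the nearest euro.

With 12 periods per year: i = 0.0110833, n = 216.
15,200 × (1+0.0110833)^216 = 15,200 × 10.813880 = 164,370.9718

€164,371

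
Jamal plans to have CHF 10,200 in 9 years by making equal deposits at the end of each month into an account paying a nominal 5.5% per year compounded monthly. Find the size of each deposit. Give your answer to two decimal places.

CHF 73.20

Periodic rate i = 0.055/12 = 0.00458333; n = 9 × 12 = 108 periods.
PMT = 10200 / ( [(1+0.00458333)^108 − 1] / 0.00458333 ) = 10200 / 139.340512 = 73.2020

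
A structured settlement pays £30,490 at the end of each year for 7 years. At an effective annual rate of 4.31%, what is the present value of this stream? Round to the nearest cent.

£180,924.40

PV = 30490 × [1 − (1+0.0431)^(−7)] / 0.0431 = 30490 × 5.933893 = 180,924.3990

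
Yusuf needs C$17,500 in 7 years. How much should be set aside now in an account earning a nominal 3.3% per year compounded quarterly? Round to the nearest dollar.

C$13,904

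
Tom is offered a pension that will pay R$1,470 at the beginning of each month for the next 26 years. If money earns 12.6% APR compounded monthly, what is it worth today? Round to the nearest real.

R$136,033

With 12 periods per year: i = 0.0105, n = 312.
Annuity factor a(312|0.0105) × (1+i) = 92.539678; PV = 1470 × 92.539678 = 136,033.3274
(annuity-due: payments at period start, so ×(1+i).)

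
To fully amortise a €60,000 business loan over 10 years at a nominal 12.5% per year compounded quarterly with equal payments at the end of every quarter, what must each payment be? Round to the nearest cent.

With 4 periods per year: i = 0.03125, n = 40.
Annuity-PV factor = 22.654737; PMT = 60000 / 22.654737 = 2,648.4527

€2,648.45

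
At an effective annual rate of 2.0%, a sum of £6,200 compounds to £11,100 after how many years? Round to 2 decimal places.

29.41 years

n = ln(11100/6200) / ln(1+0.02) = ln(1.79032) / 0.019803 = 29.4100 years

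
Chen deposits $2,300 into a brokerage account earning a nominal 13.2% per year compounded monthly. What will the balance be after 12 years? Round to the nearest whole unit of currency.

$11,115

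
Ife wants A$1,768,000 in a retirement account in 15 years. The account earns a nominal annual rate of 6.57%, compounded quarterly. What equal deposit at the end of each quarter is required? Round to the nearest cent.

A$17,516.96

Periodic rate i = 0.0657/4 = 0.016425; n = 15 × 4 = 60 periods.
PMT = 1.768e+06 / ( [(1+0.016425)^60 − 1] / 0.016425 ) = 1.768e+06 / 100.930765 = 17,516.9583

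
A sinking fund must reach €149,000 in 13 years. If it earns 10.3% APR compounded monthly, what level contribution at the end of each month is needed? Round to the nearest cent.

Periodic rate i = 0.103/12 = 0.00858333; n = 13 × 12 = 156 periods.
FV-annuity factor = 325.455009; PMT = 149000 / 325.455009 = 457.8206

€457.82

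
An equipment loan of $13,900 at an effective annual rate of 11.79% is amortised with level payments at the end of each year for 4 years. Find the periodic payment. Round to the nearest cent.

Annuity-PV factor = 3.050832; PMT = 13900 / 3.050832 = 4,556.1340

$4,556.13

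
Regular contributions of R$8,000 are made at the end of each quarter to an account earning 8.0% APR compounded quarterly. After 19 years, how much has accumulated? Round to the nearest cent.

With 4 periods per year: i = 0.02, n = 76.
FV = 8000 × [(1+0.02)^76 − 1] / 0.02 = 8000 × 175.207608 = 1,401,660.8657

R$1,401,660.87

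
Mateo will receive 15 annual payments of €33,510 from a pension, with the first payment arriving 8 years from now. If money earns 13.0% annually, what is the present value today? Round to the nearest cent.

€92,048.72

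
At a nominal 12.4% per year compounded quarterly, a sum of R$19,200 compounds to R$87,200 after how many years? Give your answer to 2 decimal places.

12.39 years

Periodic rate i = 0.124/4 = 0.031.
n = ln(87200/19200) / ln(1+0.031) = ln(4.54167) / 0.030529 = 49.5687 quarters
= 49.5687/4 years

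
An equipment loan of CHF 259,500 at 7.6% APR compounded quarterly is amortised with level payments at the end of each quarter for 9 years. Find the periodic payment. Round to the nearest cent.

CHF 10,018.14

With 4 periods per year: i = 0.019, n = 36.
Annuity-PV factor = 25.903006; PMT = 259500 / 25.903006 = 10,018.1424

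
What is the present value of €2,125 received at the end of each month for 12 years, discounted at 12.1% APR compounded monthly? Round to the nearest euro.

i = 0.121/12 = 0.0100833 per month; n = 12·12 = 144.
Annuity factor a(144|0.0100833) = 75.787425; PV = 2125 × 75.787425 = 161,048.2788

€161,048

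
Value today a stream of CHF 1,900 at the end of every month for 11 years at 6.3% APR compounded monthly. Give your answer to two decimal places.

i = 0.063/12 = 0.00525 per month; n = 11·12 = 132.
PV = PMT · [1 − (1+i)^(−n)] / i = 1900 · 95.051249 = 180,597.3731

CHF 180,597.37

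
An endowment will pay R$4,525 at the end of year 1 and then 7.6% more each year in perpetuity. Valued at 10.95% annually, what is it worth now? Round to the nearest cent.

R$135,074.63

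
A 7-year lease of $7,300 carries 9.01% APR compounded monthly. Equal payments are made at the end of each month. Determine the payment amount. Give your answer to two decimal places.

i = 0.0901/12 = 0.00750833 per month; n = 7·12 = 84.
Annuity-PV factor = 62.134364; PMT = 7300 / 62.134364 = 117.4873

$117.49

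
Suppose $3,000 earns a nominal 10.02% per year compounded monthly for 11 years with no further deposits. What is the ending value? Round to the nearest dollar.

$8,991

With 12 periods per year: i = 0.00835, n = 132.
FV = PV·(1+i)^n = 3,000 × 2.997036 = 8,991.1077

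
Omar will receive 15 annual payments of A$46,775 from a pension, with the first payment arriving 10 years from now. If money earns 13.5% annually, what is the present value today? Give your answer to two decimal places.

A$94,257.86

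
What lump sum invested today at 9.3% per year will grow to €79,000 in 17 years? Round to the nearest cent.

€17,421.45

PV = 79,000 / (1 + 0.093)^17 = 79,000 / 4.534639 = 17,421.4516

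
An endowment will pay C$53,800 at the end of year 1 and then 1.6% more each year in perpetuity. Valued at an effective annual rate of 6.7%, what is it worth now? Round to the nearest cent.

PV = D₁/(r − g) = 53800/(0.067 − 0.016) = 1,054,901.9608

C$1,054,901.96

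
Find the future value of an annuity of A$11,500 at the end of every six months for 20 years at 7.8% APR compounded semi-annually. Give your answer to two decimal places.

i = 0.078/2 = 0.039 per half-year; n = 20·2 = 40.
FV = PMT · [(1+i)^n − 1] / i = 11500 · 92.815038 = 1,067,372.9325

A$1,067,372.93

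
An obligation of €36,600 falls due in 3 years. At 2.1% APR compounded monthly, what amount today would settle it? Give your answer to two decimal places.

€34,367.22

With 12 periods per year: i = 0.00175, n = 36.
Discount factor = (1+0.00175)^(−36) = 0.938995; PV = 36,600 × 0.938995 = 34,367.2234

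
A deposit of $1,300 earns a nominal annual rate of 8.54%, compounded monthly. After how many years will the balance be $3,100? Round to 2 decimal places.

Periodic rate i = 0.0854/12 = 0.00711667.
(1+i)^n = 3100/1300 = 2.38462, so n = ln 2.38462 / ln 1.00712 = 122.5471 months
= 122.5471/12 years

10.21 years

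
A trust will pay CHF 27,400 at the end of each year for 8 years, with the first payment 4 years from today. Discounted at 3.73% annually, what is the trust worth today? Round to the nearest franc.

PV at t=3 (ordinary 8-year annuity): 27400 × a(8|0.0373) = 27400 × 6.808447 = 186,551.4537
PV₀ = 186,551.4537 / (1+0.0373)^3 = 186,551.4537 / 1.116126 = 167,141.9651

CHF 167,142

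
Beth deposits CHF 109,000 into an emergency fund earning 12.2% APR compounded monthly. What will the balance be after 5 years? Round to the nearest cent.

CHF 199,990.11

i = 0.122/12 = 0.0101667 per month; n = 5·12 = 60.
109,000 × (1+0.0101667)^60 = 109,000 × 1.834772 = 199,990.1083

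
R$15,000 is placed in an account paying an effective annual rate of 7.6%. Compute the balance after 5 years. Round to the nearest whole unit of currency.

R$21,635

FV = PV·(1+i)^n = 15,000 × 1.442319 = 21,634.7866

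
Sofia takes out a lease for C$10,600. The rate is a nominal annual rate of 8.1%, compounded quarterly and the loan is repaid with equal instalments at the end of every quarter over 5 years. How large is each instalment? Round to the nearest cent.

i = 0.081/4 = 0.02025 per quarter; n = 5·4 = 20.
Annuity-PV factor = 16.312053; PMT = 10600 / 16.312053 = 649.8262

C$649.83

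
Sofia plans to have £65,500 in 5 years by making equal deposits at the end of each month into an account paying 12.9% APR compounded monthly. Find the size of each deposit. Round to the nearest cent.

£782.85

i = 0.129/12 = 0.01075 per month; n = 5·12 = 60.
PMT = 65500 / ( [(1+0.01075)^60 − 1] / 0.01075 ) = 65500 / 83.668602 = 782.8504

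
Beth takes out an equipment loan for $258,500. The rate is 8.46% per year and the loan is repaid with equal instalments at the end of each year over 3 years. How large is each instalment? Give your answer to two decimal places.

Annuity-PV factor = 2.555855; PMT = 258500 / 2.555855 = 101,140.3039

$101,140.30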